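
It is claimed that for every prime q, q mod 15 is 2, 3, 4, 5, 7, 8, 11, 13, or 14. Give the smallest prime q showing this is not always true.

For q = 2, 3, 5, 7, 11, 13, 17, 19, 23, 29 the conclusion holds.
q = 31: 31 mod 15 = 1 — not in {2, 3, 4, 5, 7, 8, 11, 13, 14}.
Hence q = 31 is a counterexample.

q = 31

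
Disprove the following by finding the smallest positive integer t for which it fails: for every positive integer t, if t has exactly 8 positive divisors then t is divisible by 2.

t = 105

We need the least positive integer t for which t has exactly 8 positive divisors but t is not divisible by 2.
For t = 24, 30, 40, 42, …, 88, 102, 104 the conclusion holds.
t = 105: τ(105) = 8; 105 mod 2 = 1.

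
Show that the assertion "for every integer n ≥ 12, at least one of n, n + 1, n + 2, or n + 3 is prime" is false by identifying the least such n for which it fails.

n = 24

We need the least integer n ≥ 12 for which n, n + 1, n + 2, n + 3 are all composite.
For n = 12, 13, 14, 15, …, 21, 22, 23 the conclusion holds.
n = 24: 24 = 2 × 12; 25 = 5 × 5; 26 = 2 × 13; 27 = 3 × 9 — all composite.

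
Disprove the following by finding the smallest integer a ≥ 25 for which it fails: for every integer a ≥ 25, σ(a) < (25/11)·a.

a = 30

A counterexample is any integer a ≥ 25 such that the claim fails; we check each in order.
a = 25: σ(25) = 31; 31 < 625/11.
a = 26: σ(26) = 42; 42 < 650/11.
a = 27: σ(27) = 40; 40 < 675/11.
a = 28: σ(28) = 56; 56 < 700/11.
a = 29: σ(29) = 30; 30 < 725/11.
a = 30: σ(30) = 72; 72 ≥ 750/11.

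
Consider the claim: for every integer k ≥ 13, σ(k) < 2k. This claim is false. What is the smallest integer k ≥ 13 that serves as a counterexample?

A counterexample is any integer k ≥ 13 such that the claim fails; we check each in order.
For k = 13, 14, 15, 16, 17 the conclusion holds.
k = 18: σ(18) = 39; 39 ≥ 36.
Thus k = 18 disproves the claim, and no smaller k works.

k = 18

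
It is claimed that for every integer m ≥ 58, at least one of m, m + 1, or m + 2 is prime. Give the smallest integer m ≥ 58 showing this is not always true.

m = 62

Check each integer m ≥ 58 in order until m, m + 1, m + 2 are all composite.
m = 58: 59 is prime.
m = 59: 59 is prime.
m = 60: 61 is prime.
m = 61: 61 is prime.
m = 62: 62 = 2 × 31; 63 = 3 × 21; 64 = 2 × 32 — all composite.
Thus m = 62 disproves the claim, and no smaller m works.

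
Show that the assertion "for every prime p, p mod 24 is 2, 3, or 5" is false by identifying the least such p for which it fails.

p = 7

A counterexample is any prime p such that the claim fails; we check each in order.
p = 2: 2 mod 24 = 2.
p = 3: 3 mod 24 = 3.
p = 5: 5 mod 24 = 5.
p = 7: 7 mod 24 = 7 — not in {2, 3, 5}.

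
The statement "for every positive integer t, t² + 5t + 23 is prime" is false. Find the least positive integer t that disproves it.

t = 14

The first 13 eligible values, up to t = 13, all satisfy the conclusion.
t = 14: t² + 5t + 23 = 289 = 17 × 17, composite.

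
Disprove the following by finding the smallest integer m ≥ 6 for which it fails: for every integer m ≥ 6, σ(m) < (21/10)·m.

We need the least integer m ≥ 6 for which the claim fails.
The first 6 eligible values, up to m = 11, all satisfy the conclusion.
m = 12: σ(12) = 28; 28 ≥ 126/5.

m = 12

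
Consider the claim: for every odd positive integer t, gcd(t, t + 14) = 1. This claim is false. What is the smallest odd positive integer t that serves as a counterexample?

We need the least odd positive integer t for which gcd(t, t + 14) > 1.
For t = 1, 3, 5 the conclusion holds.
t = 7: gcd(7, 21) = 7.

t = 7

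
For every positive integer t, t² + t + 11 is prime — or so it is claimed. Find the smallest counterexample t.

t = 10

For t = 1, 2, 3, 4, 5, 6, 7, 8, 9 the conclusion holds.
t = 10: t² + t + 11 = 121 = 11 × 11, composite.
Thus t = 10 disproves the claim, and no smaller t works.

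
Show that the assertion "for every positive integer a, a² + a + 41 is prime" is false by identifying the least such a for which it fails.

a = 40

A counterexample is any positive integer a such that a² + a + 41 is not prime; we check each in order.
For a = 1, 2, 3, 4, …, 37, 38, 39 the conclusion holds.
a = 40: a² + a + 41 = 1681 = 41 × 41, composite.
Hence a = 40 is a counterexample.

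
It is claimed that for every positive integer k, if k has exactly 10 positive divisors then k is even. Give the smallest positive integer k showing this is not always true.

We need the least positive integer k for which k has exactly 10 positive divisors but k is odd.
For k = 48, 80, 112, 162, 176, 208, 272, 304, 368 the conclusion holds.
k = 405: divisors of 405: 10 divisors; 405 is odd.
Thus k = 405 disproves the claim, and no smaller k works.

k = 405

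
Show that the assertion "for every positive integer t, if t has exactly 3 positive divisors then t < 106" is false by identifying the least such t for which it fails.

We need the least positive integer t for which t has exactly 3 positive divisors but the claim fails.
The first 4 eligible values, up to t = 49, all satisfy the conclusion.
t = 121: τ(121) = 3; 121 ≥ 106.

t = 121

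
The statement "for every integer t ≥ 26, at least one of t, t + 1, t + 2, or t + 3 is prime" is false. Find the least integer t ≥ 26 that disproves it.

t = 32

Check each integer t ≥ 26 in order until t, t + 1, t + 2, t + 3 are all composite.
The first 6 eligible values, up to t = 31, all satisfy the conclusion.
t = 32: 32 = 2 × 16; 33 = 3 × 11; 34 = 2 × 17; 35 = 5 × 7 — all composite.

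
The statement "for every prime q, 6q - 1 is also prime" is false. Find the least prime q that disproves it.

q = 11

We need the least prime q for which 6q - 1 is not prime.
For q = 2, 3, 5, 7 the conclusion holds.
q = 11: 6q - 1 = 65 = 5 × 13, not prime.
So q = 11 is the smallest counterexample.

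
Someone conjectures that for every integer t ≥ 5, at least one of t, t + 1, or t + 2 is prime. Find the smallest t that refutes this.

We need the least integer t ≥ 5 for which t, t + 1, t + 2 are all composite.
For t = 5, 6, 7 the conclusion holds.
t = 8: 8 = 2 × 4; 9 = 3 × 3; 10 = 2 × 5 — all composite.
Hence t = 8 is a counterexample.

t = 8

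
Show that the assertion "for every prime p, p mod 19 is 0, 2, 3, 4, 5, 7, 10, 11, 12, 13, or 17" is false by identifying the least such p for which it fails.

Check each prime p in order until the claim fails.
For p = 2, 3, 5, 7, …, 23, 29, 31 the conclusion holds.
p = 37: 37 mod 19 = 18 — not in {0, 2, 3, 4, 5, 7, 10, 11, 12, 13, 17}.
Hence p = 37 is a counterexample.

p = 37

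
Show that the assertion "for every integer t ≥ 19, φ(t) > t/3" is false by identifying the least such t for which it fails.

t = 24

Check each integer t ≥ 19 in order until the claim fails.
The first 5 eligible values, up to t = 23, all satisfy the conclusion.
t = 24: φ(24) = 8 and 24/3 = 8, so φ(24) ≤ 24/3.
So t = 24 is the smallest counterexample.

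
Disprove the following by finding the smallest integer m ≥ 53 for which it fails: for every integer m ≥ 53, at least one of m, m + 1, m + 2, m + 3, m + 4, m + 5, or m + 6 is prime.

m = 90

A counterexample is any integer m ≥ 53 such that m, m + 1, m + 2, m + 3, m + 4, m + 5, m + 6 are all composite; we check each in order.
For m = 53, 54, 55, 56, …, 87, 88, 89 the conclusion holds.
m = 90: 90 = 2 × 45; 91 = 7 × 13; 92 = 2 × 46; 93 = 3 × 31; 94 = 2 × 47; 95 = 5 × 19; 96 = 2 × 48 — all composite.
So m = 90 is the smallest counterexample.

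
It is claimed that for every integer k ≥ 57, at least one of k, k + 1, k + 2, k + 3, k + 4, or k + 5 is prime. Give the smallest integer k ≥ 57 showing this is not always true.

k = 90

The first 33 eligible values, up to k = 89, all satisfy the conclusion.
k = 90: 90 = 2 × 45; 91 = 7 × 13; 92 = 2 × 46; 93 = 3 × 31; 94 = 2 × 47; 95 = 5 × 19 — all composite.
Hence k = 90 is a counterexample.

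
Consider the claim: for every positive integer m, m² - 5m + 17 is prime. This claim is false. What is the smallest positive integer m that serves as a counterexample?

m = 13

We need the least positive integer m for which m² - 5m + 17 is not prime.
For m = 1, 2, 3, 4, …, 10, 11, 12 the conclusion holds.
m = 13: m² - 5m + 17 = 121 = 11 × 11, composite.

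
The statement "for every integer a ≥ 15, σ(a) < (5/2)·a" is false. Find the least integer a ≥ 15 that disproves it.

a = 24

A counterexample is any integer a ≥ 15 such that the claim fails; we check each in order.
For a = 15, 16, 17, 18, 19, 20, 21, 22, 23 the conclusion holds.
a = 24: σ(24) = 60; 60 ≥ 60.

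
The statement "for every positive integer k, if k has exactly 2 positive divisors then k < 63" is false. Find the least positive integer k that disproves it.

Check each positive integer k in order until k has exactly 2 positive divisors but the claim fails.
The first 18 eligible values, up to k = 61, all satisfy the conclusion.
k = 67: τ(67) = 2; 67 ≥ 63.

k = 67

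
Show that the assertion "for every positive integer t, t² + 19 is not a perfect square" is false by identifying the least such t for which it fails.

t = 1: 1² + 19 = 20, not a perfect square.
t = 2: 2² + 19 = 23, not a perfect square.
t = 3: 3² + 19 = 28, not a perfect square.
t = 4: 4² + 19 = 35, not a perfect square.
t = 5: 5² + 19 = 44, not a perfect square.
t = 6: 6² + 19 = 55, not a perfect square.
t = 7: 7² + 19 = 68, not a perfect square.
t = 8: 8² + 19 = 83, not a perfect square.
t = 9: 9² + 19 = 100 = 10², a perfect square.

t = 9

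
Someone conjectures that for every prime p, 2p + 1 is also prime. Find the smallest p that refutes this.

p = 2: 2p + 1 = 5, prime.
p = 3: 2p + 1 = 7, prime.
p = 5: 2p + 1 = 11, prime.
p = 7: 2p + 1 = 15 = 3 × 5, not prime.

p = 7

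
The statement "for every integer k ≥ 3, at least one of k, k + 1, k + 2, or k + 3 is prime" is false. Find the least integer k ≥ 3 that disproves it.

For k = 3, 4, 5, 6, …, 21, 22, 23 the conclusion holds.
k = 24: 24 = 2 × 12; 25 = 5 × 5; 26 = 2 × 13; 27 = 3 × 9 — all composite.
Thus k = 24 disproves the claim, and no smaller k works.

k = 24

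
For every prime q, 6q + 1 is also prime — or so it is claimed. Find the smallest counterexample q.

q = 19

A counterexample is any prime q such that 6q + 1 is not prime; we check each in order.
q = 2: 6q + 1 = 13, prime.
q = 3: 6q + 1 = 19, prime.
q = 5: 6q + 1 = 31, prime.
q = 7: 6q + 1 = 43, prime.
q = 11: 6q + 1 = 67, prime.
q = 13: 6q + 1 = 79, prime.
q = 17: 6q + 1 = 103, prime.
q = 19: 6q + 1 = 115 = 5 × 23, not prime.
So q = 19 is the smallest counterexample.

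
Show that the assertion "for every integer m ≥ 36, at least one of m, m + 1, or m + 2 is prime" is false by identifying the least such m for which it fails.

m = 38

m = 36: 37 is prime.
m = 37: 37 is prime.
m = 38: 38 = 2 × 19; 39 = 3 × 13; 40 = 2 × 20 — all composite.
So m = 38 is the smallest counterexample.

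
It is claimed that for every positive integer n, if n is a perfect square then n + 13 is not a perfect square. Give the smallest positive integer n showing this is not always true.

A counterexample is any positive integer n such that n is a perfect square but n + 13 is a perfect square; we check each in order.
For n = 1, 4, 9, 16, 25 the conclusion holds.
n = 36: 36 = 6² and 36 + 13 = 49 = 7².

n = 36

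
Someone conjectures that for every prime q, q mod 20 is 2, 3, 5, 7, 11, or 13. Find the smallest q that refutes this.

A counterexample is any prime q such that the claim fails; we check each in order.
For q = 2, 3, 5, 7, 11, 13 the conclusion holds.
q = 17: 17 mod 20 = 17 — not in {2, 3, 5, 7, 11, 13}.
So q = 17 is the smallest counterexample.

q = 17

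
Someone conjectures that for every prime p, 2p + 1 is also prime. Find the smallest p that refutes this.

p = 7

Check each prime p in order until 2p + 1 is not prime.
For p = 2, 3, 5 the conclusion holds.
p = 7: 2p + 1 = 15 = 3 × 5, not prime.
Hence p = 7 is a counterexample.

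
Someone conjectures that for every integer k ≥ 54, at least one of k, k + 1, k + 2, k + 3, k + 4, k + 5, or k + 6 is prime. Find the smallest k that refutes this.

k = 90

The first 36 eligible values, up to k = 89, all satisfy the conclusion.
k = 90: 90 = 2 × 45; 91 = 7 × 13; 92 = 2 × 46; 93 = 3 × 31; 94 = 2 × 47; 95 = 5 × 19; 96 = 2 × 48 — all composite.
Hence k = 90 is a counterexample.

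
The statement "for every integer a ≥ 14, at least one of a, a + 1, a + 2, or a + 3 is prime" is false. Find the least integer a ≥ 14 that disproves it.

a = 24

A counterexample is any integer a ≥ 14 such that a, a + 1, a + 2, a + 3 are all composite; we check each in order.
For a = 14, 15, 16, 17, 18, 19, 20, 21, 22, 23 the conclusion holds.
a = 24: 24 = 2 × 12; 25 = 5 × 5; 26 = 2 × 13; 27 = 3 × 9 — all composite.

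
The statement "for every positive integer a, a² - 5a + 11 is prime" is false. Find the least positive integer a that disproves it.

A counterexample is any positive integer a such that a² - 5a + 11 is not prime; we check each in order.
For a = 1, 2, 3, 4, 5, 6 the conclusion holds.
a = 7: a² - 5a + 11 = 25 = 5 × 5, composite.
Hence a = 7 is a counterexample.

a = 7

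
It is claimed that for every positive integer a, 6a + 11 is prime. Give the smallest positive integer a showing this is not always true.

A counterexample is any positive integer a such that 6a + 11 is not prime; we check each in order.
For a = 1, 2, 3 the conclusion holds.
a = 4: 6a + 11 = 35 = 5 × 7, composite.

a = 4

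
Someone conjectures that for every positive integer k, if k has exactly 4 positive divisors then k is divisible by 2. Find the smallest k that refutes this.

Check each positive integer k in order until k has exactly 4 positive divisors but k is not divisible by 2.
The first 4 eligible values, up to k = 14, all satisfy the conclusion.
k = 15: τ(15) = 4; 15 mod 2 = 1.
So k = 15 is the smallest counterexample.

k = 15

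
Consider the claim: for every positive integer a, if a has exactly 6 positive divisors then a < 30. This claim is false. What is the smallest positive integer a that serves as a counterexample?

A counterexample is any positive integer a such that a has exactly 6 positive divisors but the claim fails; we check each in order.
For a = 12, 18, 20, 28 the conclusion holds.
a = 32: τ(32) = 6; 32 ≥ 30.
So a = 32 is the smallest counterexample.

a = 32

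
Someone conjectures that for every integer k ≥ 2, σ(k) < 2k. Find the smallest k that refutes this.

k = 6

We need the least integer k ≥ 2 for which the claim fails.
For k = 2, 3, 4, 5 the conclusion holds.
k = 6: σ(6) = 12; 12 ≥ 12.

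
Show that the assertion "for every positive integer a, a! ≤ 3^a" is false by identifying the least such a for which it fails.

We need the least positive integer a for which a! > 3^a.
The first 6 eligible values, up to a = 6, all satisfy the conclusion.
a = 7: a! = 5040 and 3^a = 2187, so 5040 > 2187.

a = 7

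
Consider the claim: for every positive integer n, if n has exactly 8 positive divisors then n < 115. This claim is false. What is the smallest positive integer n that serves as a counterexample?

Check each positive integer n in order until n has exactly 8 positive divisors but the claim fails.
For n = 24, 30, 40, 42, …, 105, 110, 114 the conclusion holds.
n = 128: τ(128) = 8; 128 ≥ 115.

n = 128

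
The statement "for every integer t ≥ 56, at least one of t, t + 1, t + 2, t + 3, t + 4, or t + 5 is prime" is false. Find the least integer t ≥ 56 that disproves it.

t = 90

A counterexample is any integer t ≥ 56 such that t, t + 1, t + 2, t + 3, t + 4, t + 5 are all composite; we check each in order.
For t = 56, 57, 58, 59, …, 87, 88, 89 the conclusion holds.
t = 90: 90 = 2 × 45; 91 = 7 × 13; 92 = 2 × 46; 93 = 3 × 31; 94 = 2 × 47; 95 = 5 × 19 — all composite.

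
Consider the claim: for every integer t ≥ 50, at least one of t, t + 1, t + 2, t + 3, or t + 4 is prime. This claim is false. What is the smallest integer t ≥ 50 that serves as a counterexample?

t = 54

Check each integer t ≥ 50 in order until t, t + 1, t + 2, t + 3, t + 4 are all composite.
The first 4 eligible values, up to t = 53, all satisfy the conclusion.
t = 54: 54 = 2 × 27; 55 = 5 × 11; 56 = 2 × 28; 57 = 3 × 19; 58 = 2 × 29 — all composite.
So t = 54 is the smallest counterexample.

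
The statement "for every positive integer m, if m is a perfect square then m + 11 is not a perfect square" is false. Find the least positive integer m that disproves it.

For m = 1, 4, 9, 16 the conclusion holds.
m = 25: 25 = 5² and 25 + 11 = 36 = 6².
So m = 25 is the smallest counterexample.

m = 25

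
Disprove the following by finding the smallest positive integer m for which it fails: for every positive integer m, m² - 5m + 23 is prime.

m = 19

We need the least positive integer m for which m² - 5m + 23 is not prime.
For m = 1, 2, 3, 4, …, 16, 17, 18 the conclusion holds.
m = 19: m² - 5m + 23 = 289 = 17 × 17, composite.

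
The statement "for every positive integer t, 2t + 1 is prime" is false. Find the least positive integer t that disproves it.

We need the least positive integer t for which 2t + 1 is not prime.
t = 1: 2t + 1 = 3, prime.
t = 2: 2t + 1 = 5, prime.
t = 3: 2t + 1 = 7, prime.
t = 4: 2t + 1 = 9 = 3 × 3, composite.

t = 4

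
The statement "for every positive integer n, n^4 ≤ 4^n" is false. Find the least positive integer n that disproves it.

A counterexample is any positive integer n such that n^4 > 4^n; we check each in order.
For n = 1, 2 the conclusion holds.
n = 3: n^4 = 81 and 4^n = 64, so 81 > 64.

n = 3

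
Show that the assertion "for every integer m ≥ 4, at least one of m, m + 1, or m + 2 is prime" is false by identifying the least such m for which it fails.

m = 8

We need the least integer m ≥ 4 for which m, m + 1, m + 2 are all composite.
The first 4 eligible values, up to m = 7, all satisfy the conclusion.
m = 8: 8 = 2 × 4; 9 = 3 × 3; 10 = 2 × 5 — all composite.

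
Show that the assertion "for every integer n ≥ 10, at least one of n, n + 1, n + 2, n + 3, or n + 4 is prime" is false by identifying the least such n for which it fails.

n = 24

A counterexample is any integer n ≥ 10 such that n, n + 1, n + 2, n + 3, n + 4 are all composite; we check each in order.
The first 14 eligible values, up to n = 23, all satisfy the conclusion.
n = 24: 24 = 2 × 12; 25 = 5 × 5; 26 = 2 × 13; 27 = 3 × 9; 28 = 2 × 14 — all composite.
So n = 24 is the smallest counterexample.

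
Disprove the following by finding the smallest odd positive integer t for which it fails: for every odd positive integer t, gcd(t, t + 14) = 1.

t = 7

t = 1: gcd(1, 15) = 1.
t = 3: gcd(3, 17) = 1.
t = 5: gcd(5, 19) = 1.
t = 7: gcd(7, 21) = 7.
Hence t = 7 is a counterexample.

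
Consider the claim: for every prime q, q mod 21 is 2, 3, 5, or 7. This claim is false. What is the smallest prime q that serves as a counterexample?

The first 4 eligible values, up to q = 7, all satisfy the conclusion.
q = 11: 11 mod 21 = 11 — not in {2, 3, 5, 7}.
Thus q = 11 disproves the claim, and no smaller q works.

q = 11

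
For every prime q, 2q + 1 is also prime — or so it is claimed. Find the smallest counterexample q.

For q = 2, 3, 5 the conclusion holds.
q = 7: 2q + 1 = 15 = 3 × 5, not prime.

q = 7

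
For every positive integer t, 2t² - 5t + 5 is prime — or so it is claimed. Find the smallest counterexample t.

Check each positive integer t in order until 2t² - 5t + 5 is not prime.
For t = 1, 2 the conclusion holds.
t = 3: 2t² - 5t + 5 = 8 = 2 × 4, composite.
Thus t = 3 disproves the claim, and no smaller t works.

t = 3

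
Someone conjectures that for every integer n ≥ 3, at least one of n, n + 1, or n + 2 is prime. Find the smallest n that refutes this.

n = 8

Check each integer n ≥ 3 in order until n, n + 1, n + 2 are all composite.
For n = 3, 4, 5, 6, 7 the conclusion holds.
n = 8: 8 = 2 × 4; 9 = 3 × 3; 10 = 2 × 5 — all composite.
Thus n = 8 disproves the claim, and no smaller n works.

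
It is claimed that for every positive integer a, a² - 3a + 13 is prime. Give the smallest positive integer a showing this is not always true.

The first 11 eligible values, up to a = 11, all satisfy the conclusion.
a = 12: a² - 3a + 13 = 121 = 11 × 11, composite.
Hence a = 12 is a counterexample.

a = 12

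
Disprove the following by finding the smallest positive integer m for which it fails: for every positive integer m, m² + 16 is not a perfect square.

A counterexample is any positive integer m such that m² + 16 is a perfect square; we check each in order.
For m = 1, 2 the conclusion holds.
m = 3: 3² + 16 = 25 = 5², a perfect square.
Hence m = 3 is a counterexample.

m = 3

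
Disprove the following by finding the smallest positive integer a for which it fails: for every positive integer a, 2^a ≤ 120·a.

a = 11

Check each positive integer a in order until 2^a > 120·a.
For a = 1, 2, 3, 4, 5, 6, 7, 8, 9, 10 the conclusion holds.
a = 11: 2^a = 2048 and 120·a = 1320, so 2048 > 1320.
So a = 11 is the smallest counterexample.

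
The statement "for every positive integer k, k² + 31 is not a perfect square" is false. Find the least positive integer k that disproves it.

k = 15

For k = 1, 2, 3, 4, …, 12, 13, 14 the conclusion holds.
k = 15: 15² + 31 = 256 = 16², a perfect square.
Hence k = 15 is a counterexample.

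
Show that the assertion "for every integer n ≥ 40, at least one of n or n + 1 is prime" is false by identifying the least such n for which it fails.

For n = 40, 41, 42, 43 the conclusion holds.
n = 44: 44 = 2 × 22; 45 = 3 × 15 — both composite.
So n = 44 is the smallest counterexample.

n = 44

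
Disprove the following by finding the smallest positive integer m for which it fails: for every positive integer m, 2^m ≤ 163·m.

m = 11

For m = 1, 2, 3, 4, 5, 6, 7, 8, 9, 10 the conclusion holds.
m = 11: 2^m = 2048 and 163·m = 1793, so 2048 > 1793.
Hence m = 11 is a counterexample.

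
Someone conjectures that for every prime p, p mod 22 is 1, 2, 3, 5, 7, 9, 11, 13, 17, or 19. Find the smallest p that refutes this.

p = 37

A counterexample is any prime p such that the claim fails; we check each in order.
The first 11 eligible values, up to p = 31, all satisfy the conclusion.
p = 37: 37 mod 22 = 15 — not in {1, 2, 3, 5, 7, 9, 11, 13, 17, 19}.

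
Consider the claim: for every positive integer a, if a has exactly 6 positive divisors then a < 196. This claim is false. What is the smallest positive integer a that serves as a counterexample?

The first 27 eligible values, up to a = 188, all satisfy the conclusion.
a = 207: τ(207) = 6; 207 ≥ 196.
Hence a = 207 is a counterexample.

a = 207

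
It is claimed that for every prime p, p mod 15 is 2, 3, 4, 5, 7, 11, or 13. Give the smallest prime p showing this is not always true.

p = 2: 2 mod 15 = 2.
p = 3: 3 mod 15 = 3.
p = 5: 5 mod 15 = 5.
p = 7: 7 mod 15 = 7.
p = 11: 11 mod 15 = 11.
p = 13: 13 mod 15 = 13.
p = 17: 17 mod 15 = 2.
p = 19: 19 mod 15 = 4.
p = 23: 23 mod 15 = 8 — not in {2, 3, 4, 5, 7, 11, 13}.

p = 23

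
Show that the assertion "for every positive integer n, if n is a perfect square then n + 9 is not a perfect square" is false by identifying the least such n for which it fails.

n = 16

For n = 1, 4, 9 the conclusion holds.
n = 16: 16 = 4² and 16 + 9 = 25 = 5².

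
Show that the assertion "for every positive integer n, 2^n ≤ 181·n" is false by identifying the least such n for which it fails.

A counterexample is any positive integer n such that 2^n > 181·n; we check each in order.
The first 10 eligible values, up to n = 10, all satisfy the conclusion.
n = 11: 2^n = 2048 and 181·n = 1991, so 2048 > 1991.

n = 11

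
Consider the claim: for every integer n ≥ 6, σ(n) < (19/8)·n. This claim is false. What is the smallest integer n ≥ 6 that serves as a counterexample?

We need the least integer n ≥ 6 for which the claim fails.
The first 18 eligible values, up to n = 23, all satisfy the conclusion.
n = 24: σ(24) = 60; 60 ≥ 57.

n = 24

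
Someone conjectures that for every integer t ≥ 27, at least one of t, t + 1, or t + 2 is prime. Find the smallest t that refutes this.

t = 32

We need the least integer t ≥ 27 for which t, t + 1, t + 2 are all composite.
t = 27: 29 is prime.
t = 28: 29 is prime.
t = 29: 29 is prime.
t = 30: 31 is prime.
t = 31: 31 is prime.
t = 32: 32 = 2 × 16; 33 = 3 × 11; 34 = 2 × 17 — all composite.
Hence t = 32 is a counterexample.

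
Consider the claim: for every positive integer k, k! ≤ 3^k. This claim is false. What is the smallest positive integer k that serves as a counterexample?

A counterexample is any positive integer k such that k! > 3^k; we check each in order.
The first 6 eligible values, up to k = 6, all satisfy the conclusion.
k = 7: k! = 5040 and 3^k = 2187, so 5040 > 2187.

k = 7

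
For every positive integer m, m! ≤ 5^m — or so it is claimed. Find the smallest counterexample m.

Check each positive integer m in order until m! > 5^m.
For m = 1, 2, 3, 4, …, 9, 10, 11 the conclusion holds.
m = 12: m! = 479001600 and 5^m = 244140625, so 479001600 > 244140625.
Thus m = 12 disproves the claim, and no smaller m works.

m = 12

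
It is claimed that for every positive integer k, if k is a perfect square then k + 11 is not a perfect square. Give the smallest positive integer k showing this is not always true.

Check each positive integer k in order until k is a perfect square but k + 11 is a perfect square.
For k = 1, 4, 9, 16 the conclusion holds.
k = 25: 25 = 5² and 25 + 11 = 36 = 6².
Hence k = 25 is a counterexample.

k = 25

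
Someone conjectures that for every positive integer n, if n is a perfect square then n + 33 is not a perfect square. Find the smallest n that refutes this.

n = 1: 1 + 33 = 34, not a perfect square.
n = 4: 4 + 33 = 37, not a perfect square.
n = 9: 9 + 33 = 42, not a perfect square.
n = 16: 16 = 4² and 16 + 33 = 49 = 7².
Hence n = 16 is a counterexample.

n = 16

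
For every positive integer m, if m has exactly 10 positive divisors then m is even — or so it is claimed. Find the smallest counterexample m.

m = 405

The first 9 eligible values, up to m = 368, all satisfy the conclusion.
m = 405: divisors of 405: 10 divisors; 405 is odd.
So m = 405 is the smallest counterexample.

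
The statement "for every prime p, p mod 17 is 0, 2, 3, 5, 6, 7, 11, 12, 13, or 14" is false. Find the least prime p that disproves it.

The first 13 eligible values, up to p = 41, all satisfy the conclusion.
p = 43: 43 mod 17 = 9 — not in {0, 2, 3, 5, 6, 7, 11, 12, 13, 14}.
Thus p = 43 disproves the claim, and no smaller p works.

p = 43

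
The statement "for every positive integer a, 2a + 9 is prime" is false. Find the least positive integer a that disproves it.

a = 3

We need the least positive integer a for which 2a + 9 is not prime.
a = 1: 2a + 9 = 11, prime.
a = 2: 2a + 9 = 13, prime.
a = 3: 2a + 9 = 15 = 3 × 5, composite.
So a = 3 is the smallest counterexample.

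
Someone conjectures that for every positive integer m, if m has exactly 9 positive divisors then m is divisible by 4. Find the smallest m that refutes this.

m = 225

m = 36: τ(36) = 9; 36 mod 4 = 0.
m = 100: τ(100) = 9; 100 mod 4 = 0.
m = 196: τ(196) = 9; 196 mod 4 = 0.
m = 225: τ(225) = 9; 225 mod 4 = 1.
Hence m = 225 is a counterexample.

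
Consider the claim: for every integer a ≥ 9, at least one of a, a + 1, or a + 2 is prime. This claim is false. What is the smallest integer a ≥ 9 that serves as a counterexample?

For a = 9, 10, 11, 12, 13 the conclusion holds.
a = 14: 14 = 2 × 7; 15 = 3 × 5; 16 = 2 × 8 — all composite.

a = 14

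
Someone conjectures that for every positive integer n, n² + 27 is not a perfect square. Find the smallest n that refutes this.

n = 3

For n = 1, 2 the conclusion holds.
n = 3: 3² + 27 = 36 = 6², a perfect square.
Thus n = 3 disproves the claim, and no smaller n works.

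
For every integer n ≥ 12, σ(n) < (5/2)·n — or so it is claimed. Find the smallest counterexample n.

n = 24

For n = 12, 13, 14, 15, …, 21, 22, 23 the conclusion holds.
n = 24: σ(24) = 60; 60 ≥ 60.
Hence n = 24 is a counterexample.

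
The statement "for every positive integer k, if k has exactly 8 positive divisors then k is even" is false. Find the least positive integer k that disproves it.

We need the least positive integer k for which k has exactly 8 positive divisors but k is odd.
For k = 24, 30, 40, 42, …, 88, 102, 104 the conclusion holds.
k = 105: divisors of 105: 1, 3, 5, 7, 15, 21, 35, 105; 105 is odd.

k = 105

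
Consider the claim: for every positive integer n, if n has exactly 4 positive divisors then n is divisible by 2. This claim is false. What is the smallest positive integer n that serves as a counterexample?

A counterexample is any positive integer n such that n has exactly 4 positive divisors but n is not divisible by 2; we check each in order.
For n = 6, 8, 10, 14 the conclusion holds.
n = 15: τ(15) = 4; 15 mod 2 = 1.
Thus n = 15 disproves the claim, and no smaller n works.

n = 15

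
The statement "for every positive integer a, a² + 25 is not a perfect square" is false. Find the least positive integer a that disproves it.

A counterexample is any positive integer a such that a² + 25 is a perfect square; we check each in order.
For a = 1, 2, 3, 4, …, 9, 10, 11 the conclusion holds.
a = 12: 12² + 25 = 169 = 13², a perfect square.
Thus a = 12 disproves the claim, and no smaller a works.

a = 12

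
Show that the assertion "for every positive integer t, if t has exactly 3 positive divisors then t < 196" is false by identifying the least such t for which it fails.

We need the least positive integer t for which t has exactly 3 positive divisors but the claim fails.
For t = 4, 9, 25, 49, 121, 169 the conclusion holds.
t = 289: τ(289) = 3; 289 ≥ 196.
Thus t = 289 disproves the claim, and no smaller t works.

t = 289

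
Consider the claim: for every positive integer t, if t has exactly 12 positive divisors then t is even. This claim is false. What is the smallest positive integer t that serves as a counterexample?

A counterexample is any positive integer t such that t has exactly 12 positive divisors but t is odd; we check each in order.
For t = 60, 72, 84, 90, …, 294, 306, 308 the conclusion holds.
t = 315: divisors of 315: 12 divisors; 315 is odd.
Hence t = 315 is a counterexample.

t = 315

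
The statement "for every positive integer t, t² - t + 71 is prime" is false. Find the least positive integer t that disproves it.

t = 3

A counterexample is any positive integer t such that t² - t + 71 is not prime; we check each in order.
t = 1: t² - t + 71 = 71, prime.
t = 2: t² - t + 71 = 73, prime.
t = 3: t² - t + 71 = 77 = 7 × 11, composite.
Thus t = 3 disproves the claim, and no smaller t works.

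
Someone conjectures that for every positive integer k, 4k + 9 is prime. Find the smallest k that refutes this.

For k = 1, 2 the conclusion holds.
k = 3: 4k + 9 = 21 = 3 × 7, composite.
Hence k = 3 is a counterexample.

k = 3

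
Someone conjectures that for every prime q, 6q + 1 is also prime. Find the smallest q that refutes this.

Check each prime q in order until 6q + 1 is not prime.
The first 7 eligible values, up to q = 17, all satisfy the conclusion.
q = 19: 6q + 1 = 115 = 5 × 23, not prime.
Thus q = 19 disproves the claim, and no smaller q works.

q = 19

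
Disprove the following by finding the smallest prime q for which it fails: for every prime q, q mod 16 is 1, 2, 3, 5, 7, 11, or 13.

A counterexample is any prime q such that the claim fails; we check each in order.
The first 10 eligible values, up to q = 29, all satisfy the conclusion.
q = 31: 31 mod 16 = 15 — not in {1, 2, 3, 5, 7, 11, 13}.
Hence q = 31 is a counterexample.

q = 31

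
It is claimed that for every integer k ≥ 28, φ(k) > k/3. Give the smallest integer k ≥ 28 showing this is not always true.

A counterexample is any integer k ≥ 28 such that the claim fails; we check each in order.
k = 28: φ(28) = 12 and 28/3 = 28/3, so φ(28) > 28/3.
k = 29: φ(29) = 28 and 29/3 = 29/3, so φ(29) > 29/3.
k = 30: φ(30) = 8 and 30/3 = 10, so φ(30) ≤ 30/3.

k = 30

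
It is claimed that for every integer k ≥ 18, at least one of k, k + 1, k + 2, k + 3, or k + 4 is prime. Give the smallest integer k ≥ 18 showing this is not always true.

For k = 18, 19, 20, 21, 22, 23 the conclusion holds.
k = 24: 24 = 2 × 12; 25 = 5 × 5; 26 = 2 × 13; 27 = 3 × 9; 28 = 2 × 14 — all composite.

k = 24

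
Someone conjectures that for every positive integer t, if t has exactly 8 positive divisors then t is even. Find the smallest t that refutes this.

We need the least positive integer t for which t has exactly 8 positive divisors but t is odd.
For t = 24, 30, 40, 42, …, 88, 102, 104 the conclusion holds.
t = 105: divisors of 105: 1, 3, 5, 7, 15, 21, 35, 105; 105 is odd.

t = 105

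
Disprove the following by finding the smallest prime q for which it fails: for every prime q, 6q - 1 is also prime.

The first 4 eligible values, up to q = 7, all satisfy the conclusion.
q = 11: 6q - 1 = 65 = 5 × 13, not prime.
So q = 11 is the smallest counterexample.

q = 11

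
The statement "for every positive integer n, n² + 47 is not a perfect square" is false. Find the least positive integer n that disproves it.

We need the least positive integer n for which n² + 47 is a perfect square.
For n = 1, 2, 3, 4, …, 20, 21, 22 the conclusion holds.
n = 23: 23² + 47 = 576 = 24², a perfect square.
Thus n = 23 disproves the claim, and no smaller n works.

n = 23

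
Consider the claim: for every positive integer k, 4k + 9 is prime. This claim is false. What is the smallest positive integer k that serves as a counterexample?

k = 3

For k = 1, 2 the conclusion holds.
k = 3: 4k + 9 = 21 = 3 × 7, composite.
So k = 3 is the smallest counterexample.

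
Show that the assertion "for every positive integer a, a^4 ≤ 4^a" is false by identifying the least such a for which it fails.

A counterexample is any positive integer a such that a^4 > 4^a; we check each in order.
For a = 1, 2 the conclusion holds.
a = 3: a^4 = 81 and 4^a = 64, so 81 > 64.
Hence a = 3 is a counterexample.

a = 3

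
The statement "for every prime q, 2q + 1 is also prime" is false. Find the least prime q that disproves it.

q = 7

We need the least prime q for which 2q + 1 is not prime.
q = 2: 2q + 1 = 5, prime.
q = 3: 2q + 1 = 7, prime.
q = 5: 2q + 1 = 11, prime.
q = 7: 2q + 1 = 15 = 3 × 5, not prime.
So q = 7 is the smallest counterexample.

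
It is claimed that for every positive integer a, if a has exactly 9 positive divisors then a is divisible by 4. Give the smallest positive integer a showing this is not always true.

a = 225

We need the least positive integer a for which a has exactly 9 positive divisors but a is not divisible by 4.
For a = 36, 100, 196 the conclusion holds.
a = 225: τ(225) = 9; 225 mod 4 = 1.
Thus a = 225 disproves the claim, and no smaller a works.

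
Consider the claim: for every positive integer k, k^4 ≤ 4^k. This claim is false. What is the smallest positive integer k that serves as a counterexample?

Check each positive integer k in order until k^4 > 4^k.
For k = 1, 2 the conclusion holds.
k = 3: k^4 = 81 and 4^k = 64, so 81 > 64.
Thus k = 3 disproves the claim, and no smaller k works.

k = 3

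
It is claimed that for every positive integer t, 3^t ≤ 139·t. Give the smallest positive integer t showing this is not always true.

t = 7

We need the least positive integer t for which 3^t > 139·t.
For t = 1, 2, 3, 4, 5, 6 the conclusion holds.
t = 7: 3^t = 2187 and 139·t = 973, so 2187 > 973.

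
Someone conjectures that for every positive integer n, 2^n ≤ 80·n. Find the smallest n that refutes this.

Check each positive integer n in order until 2^n > 80·n.
For n = 1, 2, 3, 4, 5, 6, 7, 8, 9 the conclusion holds.
n = 10: 2^n = 1024 and 80·n = 800, so 1024 > 800.
Hence n = 10 is a counterexample.

n = 10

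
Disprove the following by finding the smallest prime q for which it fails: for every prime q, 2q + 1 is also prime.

A counterexample is any prime q such that 2q + 1 is not prime; we check each in order.
For q = 2, 3, 5 the conclusion holds.
q = 7: 2q + 1 = 15 = 3 × 5, not prime.
Thus q = 7 disproves the claim, and no smaller q works.

q = 7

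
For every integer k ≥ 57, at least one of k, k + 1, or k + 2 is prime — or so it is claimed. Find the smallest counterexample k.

We need the least integer k ≥ 57 for which k, k + 1, k + 2 are all composite.
k = 57: 59 is prime.
k = 58: 59 is prime.
k = 59: 59 is prime.
k = 60: 61 is prime.
k = 61: 61 is prime.
k = 62: 62 = 2 × 31; 63 = 3 × 21; 64 = 2 × 32 — all composite.
Hence k = 62 is a counterexample.

k = 62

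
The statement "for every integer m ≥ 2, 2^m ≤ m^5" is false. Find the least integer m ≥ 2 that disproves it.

m = 23

Check each integer m ≥ 2 in order until 2^m > m^5.
The first 21 eligible values, up to m = 22, all satisfy the conclusion.
m = 23: 2^m = 8388608 and m^5 = 6436343, so 8388608 > 6436343.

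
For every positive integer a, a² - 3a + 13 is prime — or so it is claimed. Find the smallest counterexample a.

a = 12

We need the least positive integer a for which a² - 3a + 13 is not prime.
For a = 1, 2, 3, 4, …, 9, 10, 11 the conclusion holds.
a = 12: a² - 3a + 13 = 121 = 11 × 11, composite.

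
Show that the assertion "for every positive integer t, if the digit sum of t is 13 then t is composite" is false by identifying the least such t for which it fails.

Check each positive integer t in order until the digit sum of t is 13 but t is prime.
t = 49: digit sum 13; 49 is composite.
t = 58: digit sum 13; 58 is composite.
t = 67: digit sum 13; 67 is prime, not composite.

t = 67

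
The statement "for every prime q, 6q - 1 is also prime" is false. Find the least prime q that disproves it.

For q = 2, 3, 5, 7 the conclusion holds.
q = 11: 6q - 1 = 65 = 5 × 13, not prime.
So q = 11 is the smallest counterexample.

q = 11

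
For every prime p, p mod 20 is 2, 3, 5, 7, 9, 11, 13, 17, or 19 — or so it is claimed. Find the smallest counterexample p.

p = 41

A counterexample is any prime p such that the claim fails; we check each in order.
For p = 2, 3, 5, 7, …, 29, 31, 37 the conclusion holds.
p = 41: 41 mod 20 = 1 — not in {2, 3, 5, 7, 9, 11, 13, 17, 19}.
So p = 41 is the smallest counterexample.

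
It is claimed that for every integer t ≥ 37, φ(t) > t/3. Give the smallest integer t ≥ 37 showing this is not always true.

t = 42

For t = 37, 38, 39, 40, 41 the conclusion holds.
t = 42: φ(42) = 12 and 42/3 = 14, so φ(42) ≤ 42/3.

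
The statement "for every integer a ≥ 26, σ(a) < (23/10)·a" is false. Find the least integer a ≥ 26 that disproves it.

For a = 26, 27, 28, 29 the conclusion holds.
a = 30: σ(30) = 72; 72 ≥ 69.
So a = 30 is the smallest counterexample.

a = 30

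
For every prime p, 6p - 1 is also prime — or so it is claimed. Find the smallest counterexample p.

We need the least prime p for which 6p - 1 is not prime.
For p = 2, 3, 5, 7 the conclusion holds.
p = 11: 6p - 1 = 65 = 5 × 13, not prime.
So p = 11 is the smallest counterexample.

p = 11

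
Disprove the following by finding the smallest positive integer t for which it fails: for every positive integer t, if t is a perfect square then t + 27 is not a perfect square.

t = 9

A counterexample is any positive integer t such that t is a perfect square but t + 27 is a perfect square; we check each in order.
t = 1: 1 + 27 = 28, not a perfect square.
t = 4: 4 + 27 = 31, not a perfect square.
t = 9: 9 = 3² and 9 + 27 = 36 = 6².
So t = 9 is the smallest counterexample.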